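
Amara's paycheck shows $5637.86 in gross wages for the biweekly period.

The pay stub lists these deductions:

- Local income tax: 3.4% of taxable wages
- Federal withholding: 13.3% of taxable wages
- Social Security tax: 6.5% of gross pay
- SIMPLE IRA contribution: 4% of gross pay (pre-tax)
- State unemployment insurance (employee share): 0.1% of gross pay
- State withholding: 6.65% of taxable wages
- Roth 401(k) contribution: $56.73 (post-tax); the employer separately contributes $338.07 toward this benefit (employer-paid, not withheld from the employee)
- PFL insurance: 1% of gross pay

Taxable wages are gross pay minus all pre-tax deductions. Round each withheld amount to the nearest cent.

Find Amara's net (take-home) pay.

SIMPLE IRA contribution: $5637.86 × 0.04 = $225.51
Taxable wages = $5637.86 − $225.51 = $5412.35
State withholding: $5412.35 × 0.0665 = $359.92
Local income tax: $5412.35 × 0.034 = $184.02
Federal withholding: $5412.35 × 0.133 = $719.84
PFL insurance: $5637.86 × 0.01 = $56.38
Social Security tax: $5637.86 × 0.065 = $366.46
State unemployment insurance (employee share): $5637.86 × 0.001 = $5.64
Roth 401(k) contribution: $56.73
(Employer's $338.07 toward Roth 401(k) contribution is not withheld from the employee.)
Total deductions = $225.51 + $359.92 + $184.02 + $719.84 + $56.38 + $366.46 + $5.64 + $56.73 = $1974.50
Net pay = $5637.86 − $1974.50 = $3663.36

$3663.36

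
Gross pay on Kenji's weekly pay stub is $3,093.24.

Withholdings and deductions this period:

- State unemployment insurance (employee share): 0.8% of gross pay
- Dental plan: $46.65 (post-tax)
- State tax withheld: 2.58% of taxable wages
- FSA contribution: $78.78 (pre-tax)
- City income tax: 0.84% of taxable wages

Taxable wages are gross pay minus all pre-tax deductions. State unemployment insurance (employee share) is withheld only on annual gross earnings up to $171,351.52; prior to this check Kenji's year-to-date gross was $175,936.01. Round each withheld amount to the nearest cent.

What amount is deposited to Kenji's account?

$2,864.72

FSA contribution: $78.78
Taxable wages = $3,093.24 − $78.78 = $3,014.46
State tax withheld: $3,014.46 × 0.0258 = $77.77
City income tax: $3,014.46 × 0.0084 = $25.32
State unemployment insurance (employee share): annual cap $171,351.52 already reached (YTD $175,936.01), so $0.00
Dental plan: $46.65
Total deductions = $78.78 + $77.77 + $25.32 + $0.00 + $46.65 = $228.52
Net pay = $3,093.24 − $228.52 = $2,864.72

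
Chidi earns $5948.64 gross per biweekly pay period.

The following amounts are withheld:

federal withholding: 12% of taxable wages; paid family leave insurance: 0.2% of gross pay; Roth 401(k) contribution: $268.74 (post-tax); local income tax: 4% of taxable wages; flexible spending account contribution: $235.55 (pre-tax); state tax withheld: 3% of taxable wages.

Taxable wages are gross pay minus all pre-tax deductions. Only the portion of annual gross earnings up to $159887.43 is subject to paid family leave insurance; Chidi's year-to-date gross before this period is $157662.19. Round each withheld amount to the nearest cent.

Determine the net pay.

$4354.42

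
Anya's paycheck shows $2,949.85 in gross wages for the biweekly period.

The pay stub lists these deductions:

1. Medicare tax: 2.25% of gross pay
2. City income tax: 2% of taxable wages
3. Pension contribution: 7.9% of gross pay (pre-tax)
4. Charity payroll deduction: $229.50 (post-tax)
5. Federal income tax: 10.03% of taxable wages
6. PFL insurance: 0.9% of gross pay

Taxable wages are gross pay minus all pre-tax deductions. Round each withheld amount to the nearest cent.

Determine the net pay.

Pension contribution: $2,949.85 × 0.079 = $233.04
Taxable wages = $2,949.85 − $233.04 = $2,716.81
City income tax: $2,716.81 × 0.02 = $54.34
Federal income tax: $2,716.81 × 0.1003 = $272.50
PFL insurance: $2,949.85 × 0.009 = $26.55
Medicare tax: $2,949.85 × 0.0225 = $66.37
Charity payroll deduction: $229.50
Total deductions = $233.04 + $54.34 + $272.50 + $26.55 + $66.37 + $229.50 = $882.30
Net pay = $2,949.85 − $882.30 = $2,067.55

$2,067.55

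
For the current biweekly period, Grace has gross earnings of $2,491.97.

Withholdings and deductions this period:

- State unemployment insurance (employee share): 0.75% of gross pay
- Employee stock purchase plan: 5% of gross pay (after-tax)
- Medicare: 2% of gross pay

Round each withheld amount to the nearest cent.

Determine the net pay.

$2,298.84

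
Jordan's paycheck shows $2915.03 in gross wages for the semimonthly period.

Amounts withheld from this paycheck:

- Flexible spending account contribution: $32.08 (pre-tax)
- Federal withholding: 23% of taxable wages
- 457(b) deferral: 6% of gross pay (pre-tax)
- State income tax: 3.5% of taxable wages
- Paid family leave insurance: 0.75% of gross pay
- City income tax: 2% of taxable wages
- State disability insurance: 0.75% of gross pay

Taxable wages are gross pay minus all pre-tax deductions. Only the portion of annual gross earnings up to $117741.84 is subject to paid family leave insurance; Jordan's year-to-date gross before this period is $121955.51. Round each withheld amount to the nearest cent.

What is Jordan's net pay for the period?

Flexible spending account contribution: $32.08
457(b) deferral: $2915.03 × 0.06 = $174.90
Pre-tax total = $32.08 + $174.90 = $206.98
Taxable wages = $2915.03 − $206.98 = $2708.05
City income tax: $2708.05 × 0.02 = $54.16
State income tax: $2708.05 × 0.035 = $94.78
Federal withholding: $2708.05 × 0.23 = $622.85
State disability insurance: $2915.03 × 0.0075 = $21.86
Paid family leave insurance: annual cap $117741.84 already reached (YTD $121955.51), so $0.00
Total deductions = $32.08 + $174.90 + $54.16 + $94.78 + $622.85 + $21.86 + $0.00 = $1000.63
Net pay = $2915.03 − $1000.63 = $1914.40

$1914.40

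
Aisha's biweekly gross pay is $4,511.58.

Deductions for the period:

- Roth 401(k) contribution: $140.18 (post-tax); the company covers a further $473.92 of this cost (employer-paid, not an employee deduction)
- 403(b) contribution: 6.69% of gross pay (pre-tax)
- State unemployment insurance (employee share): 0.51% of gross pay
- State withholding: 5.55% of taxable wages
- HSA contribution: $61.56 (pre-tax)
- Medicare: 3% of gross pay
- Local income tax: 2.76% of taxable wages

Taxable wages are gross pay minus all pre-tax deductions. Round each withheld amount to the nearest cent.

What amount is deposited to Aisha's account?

$3,504.94

403(b) contribution: $4,511.58 × 0.0669 = $301.82
HSA contribution: $61.56
Pre-tax total = $301.82 + $61.56 = $363.38
Taxable wages = $4,511.58 − $363.38 = $4,148.20
State withholding: $4,148.20 × 0.0555 = $230.23
Local income tax: $4,148.20 × 0.0276 = $114.49
State unemployment insurance (employee share): $4,511.58 × 0.0051 = $23.01
Medicare: $4,511.58 × 0.03 = $135.35
Roth 401(k) contribution: $140.18
(Employer's $473.92 toward Roth 401(k) contribution is not withheld from the employee.)
Total deductions = $301.82 + $61.56 + $230.23 + $114.49 + $23.01 + $135.35 + $140.18 = $1,006.64
Net pay = $4,511.58 − $1,006.64 = $3,504.94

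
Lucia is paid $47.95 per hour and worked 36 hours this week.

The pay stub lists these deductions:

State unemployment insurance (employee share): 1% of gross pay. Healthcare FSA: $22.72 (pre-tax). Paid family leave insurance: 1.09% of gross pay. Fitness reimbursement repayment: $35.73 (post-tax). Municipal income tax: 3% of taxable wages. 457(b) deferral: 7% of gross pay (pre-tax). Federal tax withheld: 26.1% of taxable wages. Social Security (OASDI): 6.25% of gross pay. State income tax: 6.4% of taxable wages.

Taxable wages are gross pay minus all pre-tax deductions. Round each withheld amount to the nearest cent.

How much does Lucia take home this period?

$841.11

Gross pay: 36 × $47.95 = $1726.20
Healthcare FSA: $22.72
457(b) deferral: $1726.20 × 0.07 = $120.83
Pre-tax total = $22.72 + $120.83 = $143.55
Taxable wages = $1726.20 − $143.55 = $1582.65
Municipal income tax: $1582.65 × 0.03 = $47.48
State income tax: $1582.65 × 0.064 = $101.29
Federal tax withheld: $1582.65 × 0.261 = $413.07
Paid family leave insurance: $1726.20 × 0.0109 = $18.82
Social Security (OASDI): $1726.20 × 0.0625 = $107.89
State unemployment insurance (employee share): $1726.20 × 0.01 = $17.26
Fitness reimbursement repayment: $35.73
Total deductions = $22.72 + $120.83 + $47.48 + $101.29 + $413.07 + $18.82 + $107.89 + $17.26 + $35.73 = $885.09
Net pay = $1726.20 − $885.09 = $841.11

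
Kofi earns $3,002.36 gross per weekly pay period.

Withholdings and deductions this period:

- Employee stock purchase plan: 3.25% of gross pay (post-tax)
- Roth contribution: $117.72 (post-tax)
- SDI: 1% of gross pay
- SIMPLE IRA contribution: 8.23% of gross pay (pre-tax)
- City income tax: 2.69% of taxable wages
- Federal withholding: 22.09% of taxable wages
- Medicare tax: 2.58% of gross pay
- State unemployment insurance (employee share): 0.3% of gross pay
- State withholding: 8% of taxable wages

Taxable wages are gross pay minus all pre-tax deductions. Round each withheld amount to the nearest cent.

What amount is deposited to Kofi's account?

SIMPLE IRA contribution: $3,002.36 × 0.0823 = $247.09
Taxable wages = $3,002.36 − $247.09 = $2,755.27
Federal withholding: $2,755.27 × 0.2209 = $608.64
State withholding: $2,755.27 × 0.08 = $220.42
City income tax: $2,755.27 × 0.0269 = $74.12
SDI: $3,002.36 × 0.01 = $30.02
Medicare tax: $3,002.36 × 0.0258 = $77.46
State unemployment insurance (employee share): $3,002.36 × 0.003 = $9.01
Roth contribution: $117.72
Employee stock purchase plan: $3,002.36 × 0.0325 = $97.58
Total deductions = $247.09 + $608.64 + $220.42 + $74.12 + $30.02 + $77.46 + $9.01 + $117.72 + $97.58 = $1,482.06
Net pay = $3,002.36 − $1,482.06 = $1,520.30

$1,520.30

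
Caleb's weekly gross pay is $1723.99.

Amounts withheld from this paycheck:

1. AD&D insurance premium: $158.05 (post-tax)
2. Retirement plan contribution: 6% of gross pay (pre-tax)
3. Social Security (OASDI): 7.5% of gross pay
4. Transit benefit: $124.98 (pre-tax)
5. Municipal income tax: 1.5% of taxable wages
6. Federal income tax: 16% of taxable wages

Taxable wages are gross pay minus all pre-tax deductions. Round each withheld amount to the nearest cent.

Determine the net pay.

Transit benefit: $124.98
Retirement plan contribution: $1723.99 × 0.06 = $103.44
Pre-tax total = $124.98 + $103.44 = $228.42
Taxable wages = $1723.99 − $228.42 = $1495.57
Federal income tax: $1495.57 × 0.16 = $239.29
Municipal income tax: $1495.57 × 0.015 = $22.43
Social Security (OASDI): $1723.99 × 0.075 = $129.30
AD&D insurance premium: $158.05
Total deductions = $124.98 + $103.44 + $239.29 + $22.43 + $129.30 + $158.05 = $777.49
Net pay = $1723.99 − $777.49 = $946.50

$946.50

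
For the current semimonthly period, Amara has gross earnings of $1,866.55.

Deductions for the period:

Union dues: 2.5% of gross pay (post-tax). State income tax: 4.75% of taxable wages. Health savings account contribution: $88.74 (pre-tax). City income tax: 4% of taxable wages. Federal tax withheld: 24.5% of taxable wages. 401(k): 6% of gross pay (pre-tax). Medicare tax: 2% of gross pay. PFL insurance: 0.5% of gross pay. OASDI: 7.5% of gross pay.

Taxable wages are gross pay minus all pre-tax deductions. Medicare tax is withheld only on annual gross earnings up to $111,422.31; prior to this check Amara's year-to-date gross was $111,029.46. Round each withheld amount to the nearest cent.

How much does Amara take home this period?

$908.09

401(k): $1,866.55 × 0.06 = $111.99
Health savings account contribution: $88.74
Pre-tax total = $111.99 + $88.74 = $200.73
Taxable wages = $1,866.55 − $200.73 = $1,665.82
State income tax: $1,665.82 × 0.0475 = $79.13
Federal tax withheld: $1,665.82 × 0.245 = $408.13
City income tax: $1,665.82 × 0.04 = $66.63
PFL insurance: $1,866.55 × 0.005 = $9.33
Medicare tax: only $111,422.31 − $111,029.46 = $392.85 of this check is subject → $392.85 × 0.02 = $7.86
OASDI: $1,866.55 × 0.075 = $139.99
Union dues: $1,866.55 × 0.025 = $46.66
Total deductions = $111.99 + $88.74 + $79.13 + $408.13 + $66.63 + $9.33 + $7.86 + $139.99 + $46.66 = $958.46
Net pay = $1,866.55 − $958.46 = $908.09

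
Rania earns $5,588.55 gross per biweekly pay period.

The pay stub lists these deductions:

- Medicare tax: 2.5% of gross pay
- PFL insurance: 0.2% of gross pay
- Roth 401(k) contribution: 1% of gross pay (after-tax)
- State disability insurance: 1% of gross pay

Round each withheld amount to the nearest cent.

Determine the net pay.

$5,325.88

Medicare tax: $5,588.55 × 0.025 = $139.71
State disability insurance: $5,588.55 × 0.01 = $55.89
PFL insurance: $5,588.55 × 0.002 = $11.18
Roth 401(k) contribution: $5,588.55 × 0.01 = $55.89
Total deductions = $139.71 + $55.89 + $11.18 + $55.89 = $262.67
Net pay = $5,588.55 − $262.67 = $5,325.88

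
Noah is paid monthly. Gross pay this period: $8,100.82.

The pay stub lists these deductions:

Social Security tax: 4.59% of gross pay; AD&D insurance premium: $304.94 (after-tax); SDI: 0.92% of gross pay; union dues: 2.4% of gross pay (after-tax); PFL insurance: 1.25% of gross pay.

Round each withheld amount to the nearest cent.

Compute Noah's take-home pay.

SDI: $8,100.82 × 0.0092 = $74.53
PFL insurance: $8,100.82 × 0.0125 = $101.26
Social Security tax: $8,100.82 × 0.0459 = $371.83
AD&D insurance premium: $304.94
Union dues: $8,100.82 × 0.024 = $194.42
Total deductions = $74.53 + $101.26 + $371.83 + $304.94 + $194.42 = $1,046.98
Net pay = $8,100.82 − $1,046.98 = $7,053.84

$7,053.84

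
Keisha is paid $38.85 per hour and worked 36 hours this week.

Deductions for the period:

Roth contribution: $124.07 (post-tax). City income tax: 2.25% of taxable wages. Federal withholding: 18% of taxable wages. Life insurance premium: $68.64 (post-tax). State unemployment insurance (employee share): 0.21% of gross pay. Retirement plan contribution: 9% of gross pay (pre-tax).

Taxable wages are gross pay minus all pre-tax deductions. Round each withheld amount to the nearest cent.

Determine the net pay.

Gross pay: 36 × $38.85 = $1,398.60
Retirement plan contribution: $1,398.60 × 0.09 = $125.87
Taxable wages = $1,398.60 − $125.87 = $1,272.73
City income tax: $1,272.73 × 0.0225 = $28.64
Federal withholding: $1,272.73 × 0.18 = $229.09
State unemployment insurance (employee share): $1,398.60 × 0.0021 = $2.94
Life insurance premium: $68.64
Roth contribution: $124.07
Total deductions = $125.87 + $28.64 + $229.09 + $2.94 + $68.64 + $124.07 = $579.25
Net pay = $1,398.60 − $579.25 = $819.35

$819.35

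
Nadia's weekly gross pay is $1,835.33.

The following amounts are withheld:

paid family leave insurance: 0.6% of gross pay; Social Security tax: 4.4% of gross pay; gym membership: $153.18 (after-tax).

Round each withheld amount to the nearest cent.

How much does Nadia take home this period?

$1,590.39

Social Security tax: $1,835.33 × 0.044 = $80.75
Paid family leave insurance: $1,835.33 × 0.006 = $11.01
Gym membership: $153.18
Total deductions = $80.75 + $11.01 + $153.18 = $244.94
Net pay = $1,835.33 − $244.94 = $1,590.39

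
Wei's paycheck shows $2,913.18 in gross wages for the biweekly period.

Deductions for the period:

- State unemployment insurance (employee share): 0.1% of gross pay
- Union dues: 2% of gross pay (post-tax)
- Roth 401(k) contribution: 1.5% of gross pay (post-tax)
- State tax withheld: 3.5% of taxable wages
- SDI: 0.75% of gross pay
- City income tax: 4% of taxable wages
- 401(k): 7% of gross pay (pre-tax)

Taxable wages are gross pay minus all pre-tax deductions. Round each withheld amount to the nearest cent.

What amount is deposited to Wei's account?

$2,379.35

401(k): $2,913.18 × 0.07 = $203.92
Taxable wages = $2,913.18 − $203.92 = $2,709.26
State tax withheld: $2,709.26 × 0.035 = $94.82
City income tax: $2,709.26 × 0.04 = $108.37
State unemployment insurance (employee share): $2,913.18 × 0.001 = $2.91
SDI: $2,913.18 × 0.0075 = $21.85
Roth 401(k) contribution: $2,913.18 × 0.015 = $43.70
Union dues: $2,913.18 × 0.02 = $58.26
Total deductions = $203.92 + $94.82 + $108.37 + $2.91 + $21.85 + $43.70 + $58.26 = $533.83
Net pay = $2,913.18 − $533.83 = $2,379.35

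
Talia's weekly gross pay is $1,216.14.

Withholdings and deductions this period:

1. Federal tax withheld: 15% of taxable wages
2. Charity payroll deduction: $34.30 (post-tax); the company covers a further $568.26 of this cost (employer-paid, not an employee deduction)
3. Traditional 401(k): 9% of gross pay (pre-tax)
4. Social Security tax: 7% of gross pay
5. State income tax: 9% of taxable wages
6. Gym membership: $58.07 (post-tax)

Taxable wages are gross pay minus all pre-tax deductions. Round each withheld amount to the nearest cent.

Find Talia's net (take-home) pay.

Traditional 401(k): $1,216.14 × 0.09 = $109.45
Taxable wages = $1,216.14 − $109.45 = $1,106.69
State income tax: $1,106.69 × 0.09 = $99.60
Federal tax withheld: $1,106.69 × 0.15 = $166.00
Social Security tax: $1,216.14 × 0.07 = $85.13
Charity payroll deduction: $34.30
Gym membership: $58.07
(Employer's $568.26 toward charity payroll deduction is not withheld from the employee.)
Total deductions = $109.45 + $99.60 + $166.00 + $85.13 + $34.30 + $58.07 = $552.55
Net pay = $1,216.14 − $552.55 = $663.59

$663.59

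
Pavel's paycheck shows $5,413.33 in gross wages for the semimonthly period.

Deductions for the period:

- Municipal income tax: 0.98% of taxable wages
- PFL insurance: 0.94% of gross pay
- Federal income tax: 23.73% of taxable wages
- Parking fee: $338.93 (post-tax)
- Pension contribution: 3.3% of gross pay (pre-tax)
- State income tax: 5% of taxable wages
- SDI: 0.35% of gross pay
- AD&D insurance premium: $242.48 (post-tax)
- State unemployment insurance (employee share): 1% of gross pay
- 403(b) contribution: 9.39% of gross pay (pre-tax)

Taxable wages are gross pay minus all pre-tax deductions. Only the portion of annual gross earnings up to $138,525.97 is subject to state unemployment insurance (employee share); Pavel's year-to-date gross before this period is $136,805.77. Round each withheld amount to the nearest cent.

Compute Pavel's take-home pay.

Pension contribution: $5,413.33 × 0.033 = $178.64
403(b) contribution: $5,413.33 × 0.0939 = $508.31
Pre-tax total = $178.64 + $508.31 = $686.95
Taxable wages = $5,413.33 − $686.95 = $4,726.38
Federal income tax: $4,726.38 × 0.2373 = $1,121.57
Municipal income tax: $4,726.38 × 0.0098 = $46.32
State income tax: $4,726.38 × 0.05 = $236.32
State unemployment insurance (employee share): only $138,525.97 − $136,805.77 = $1,720.20 of this check is subject → $1,720.20 × 0.01 = $17.20
SDI: $5,413.33 × 0.0035 = $18.95
PFL insurance: $5,413.33 × 0.0094 = $50.89
AD&D insurance premium: $242.48
Parking fee: $338.93
Total deductions = $178.64 + $508.31 + $1,121.57 + $46.32 + $236.32 + $17.20 + $18.95 + $50.89 + $242.48 + $338.93 = $2,759.61
Net pay = $5,413.33 − $2,759.61 = $2,653.72

$2,653.72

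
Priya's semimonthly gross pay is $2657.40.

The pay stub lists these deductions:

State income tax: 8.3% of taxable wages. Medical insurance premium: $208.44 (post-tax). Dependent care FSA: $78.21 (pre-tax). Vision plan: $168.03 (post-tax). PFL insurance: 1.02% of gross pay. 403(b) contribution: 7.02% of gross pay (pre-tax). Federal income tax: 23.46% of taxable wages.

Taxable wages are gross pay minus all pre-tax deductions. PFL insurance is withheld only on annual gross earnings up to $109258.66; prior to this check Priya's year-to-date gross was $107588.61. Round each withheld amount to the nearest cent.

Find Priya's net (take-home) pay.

$1239.24

403(b) contribution: $2657.40 × 0.0702 = $186.55
Dependent care FSA: $78.21
Pre-tax total = $186.55 + $78.21 = $264.76
Taxable wages = $2657.40 − $264.76 = $2392.64
State income tax: $2392.64 × 0.083 = $198.59
Federal income tax: $2392.64 × 0.2346 = $561.31
PFL insurance: only $109258.66 − $107588.61 = $1670.05 of this check is subject → $1670.05 × 0.0102 = $17.03
Vision plan: $168.03
Medical insurance premium: $208.44
Total deductions = $186.55 + $78.21 + $198.59 + $561.31 + $17.03 + $168.03 + $208.44 = $1418.16
Net pay = $2657.40 − $1418.16 = $1239.24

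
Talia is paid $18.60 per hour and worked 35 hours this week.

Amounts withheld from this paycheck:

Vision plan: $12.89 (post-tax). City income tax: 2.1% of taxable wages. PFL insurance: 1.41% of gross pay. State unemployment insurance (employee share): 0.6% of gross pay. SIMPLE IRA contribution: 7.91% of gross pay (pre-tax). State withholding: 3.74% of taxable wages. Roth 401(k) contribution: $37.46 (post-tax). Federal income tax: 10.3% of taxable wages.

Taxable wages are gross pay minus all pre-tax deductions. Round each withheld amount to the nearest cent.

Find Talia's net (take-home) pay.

Gross pay: 35 × $18.60 = $651.00
SIMPLE IRA contribution: $651.00 × 0.0791 = $51.49
Taxable wages = $651.00 − $51.49 = $599.51
Federal income tax: $599.51 × 0.103 = $61.75
State withholding: $599.51 × 0.0374 = $22.42
City income tax: $599.51 × 0.021 = $12.59
PFL insurance: $651.00 × 0.0141 = $9.18
State unemployment insurance (employee share): $651.00 × 0.006 = $3.91
Roth 401(k) contribution: $37.46
Vision plan: $12.89
Total deductions = $51.49 + $61.75 + $22.42 + $12.59 + $9.18 + $3.91 + $37.46 + $12.89 = $211.69
Net pay = $651.00 − $211.69 = $439.31

$439.31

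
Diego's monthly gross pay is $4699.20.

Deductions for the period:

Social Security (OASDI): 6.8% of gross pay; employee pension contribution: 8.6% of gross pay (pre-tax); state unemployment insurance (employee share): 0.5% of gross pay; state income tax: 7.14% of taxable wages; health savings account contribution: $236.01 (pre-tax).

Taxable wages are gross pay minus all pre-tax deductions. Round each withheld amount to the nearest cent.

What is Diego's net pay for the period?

Health savings account contribution: $236.01
Employee pension contribution: $4699.20 × 0.086 = $404.13
Pre-tax total = $236.01 + $404.13 = $640.14
Taxable wages = $4699.20 − $640.14 = $4059.06
State income tax: $4059.06 × 0.0714 = $289.82
Social Security (OASDI): $4699.20 × 0.068 = $319.55
State unemployment insurance (employee share): $4699.20 × 0.005 = $23.50
Total deductions = $236.01 + $404.13 + $289.82 + $319.55 + $23.50 = $1273.01
Net pay = $4699.20 − $1273.01 = $3426.19

$3426.19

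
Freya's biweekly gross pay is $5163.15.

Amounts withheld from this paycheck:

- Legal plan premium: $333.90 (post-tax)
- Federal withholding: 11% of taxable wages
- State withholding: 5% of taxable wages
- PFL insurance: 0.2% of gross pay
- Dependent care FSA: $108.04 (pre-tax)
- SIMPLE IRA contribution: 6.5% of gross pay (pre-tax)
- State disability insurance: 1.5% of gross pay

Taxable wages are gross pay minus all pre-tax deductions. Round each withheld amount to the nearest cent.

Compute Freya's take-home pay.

SIMPLE IRA contribution: $5163.15 × 0.065 = $335.60
Dependent care FSA: $108.04
Pre-tax total = $335.60 + $108.04 = $443.64
Taxable wages = $5163.15 − $443.64 = $4719.51
State withholding: $4719.51 × 0.05 = $235.98
Federal withholding: $4719.51 × 0.11 = $519.15
State disability insurance: $5163.15 × 0.015 = $77.45
PFL insurance: $5163.15 × 0.002 = $10.33
Legal plan premium: $333.90
Total deductions = $335.60 + $108.04 + $235.98 + $519.15 + $77.45 + $10.33 + $333.90 = $1620.45
Net pay = $5163.15 − $1620.45 = $3542.70

$3542.70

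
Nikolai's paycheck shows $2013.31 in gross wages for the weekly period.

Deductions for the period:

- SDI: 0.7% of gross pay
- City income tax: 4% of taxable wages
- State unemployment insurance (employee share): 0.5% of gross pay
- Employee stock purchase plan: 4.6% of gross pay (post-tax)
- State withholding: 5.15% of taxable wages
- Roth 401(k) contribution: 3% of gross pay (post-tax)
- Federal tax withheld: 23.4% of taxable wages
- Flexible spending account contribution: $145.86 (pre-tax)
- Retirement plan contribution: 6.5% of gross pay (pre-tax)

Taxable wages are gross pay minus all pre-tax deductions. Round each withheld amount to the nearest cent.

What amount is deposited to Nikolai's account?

Retirement plan contribution: $2013.31 × 0.065 = $130.87
Flexible spending account contribution: $145.86
Pre-tax total = $130.87 + $145.86 = $276.73
Taxable wages = $2013.31 − $276.73 = $1736.58
City income tax: $1736.58 × 0.04 = $69.46
State withholding: $1736.58 × 0.0515 = $89.43
Federal tax withheld: $1736.58 × 0.234 = $406.36
SDI: $2013.31 × 0.007 = $14.09
State unemployment insurance (employee share): $2013.31 × 0.005 = $10.07
Roth 401(k) contribution: $2013.31 × 0.03 = $60.40
Employee stock purchase plan: $2013.31 × 0.046 = $92.61
Total deductions = $130.87 + $145.86 + $69.46 + $89.43 + $406.36 + $14.09 + $10.07 + $60.40 + $92.61 = $1019.15
Net pay = $2013.31 − $1019.15 = $994.16

$994.16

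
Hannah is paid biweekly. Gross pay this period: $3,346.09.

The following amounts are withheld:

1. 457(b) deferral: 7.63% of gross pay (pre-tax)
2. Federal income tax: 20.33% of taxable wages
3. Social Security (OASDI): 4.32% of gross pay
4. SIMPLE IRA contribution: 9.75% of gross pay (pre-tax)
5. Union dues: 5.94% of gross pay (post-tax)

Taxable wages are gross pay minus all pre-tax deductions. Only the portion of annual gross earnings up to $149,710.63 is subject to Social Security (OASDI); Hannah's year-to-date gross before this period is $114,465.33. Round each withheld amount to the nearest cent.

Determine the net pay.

457(b) deferral: $3,346.09 × 0.0763 = $255.31
SIMPLE IRA contribution: $3,346.09 × 0.0975 = $326.24
Pre-tax total = $255.31 + $326.24 = $581.55
Taxable wages = $3,346.09 − $581.55 = $2,764.54
Federal income tax: $2,764.54 × 0.2033 = $562.03
Social Security (OASDI): cap not yet reached, full $3,346.09 is subject → $3,346.09 × 0.0432 = $144.55
Union dues: $3,346.09 × 0.0594 = $198.76
Total deductions = $255.31 + $326.24 + $562.03 + $144.55 + $198.76 = $1,486.89
Net pay = $3,346.09 − $1,486.89 = $1,859.20

$1,859.20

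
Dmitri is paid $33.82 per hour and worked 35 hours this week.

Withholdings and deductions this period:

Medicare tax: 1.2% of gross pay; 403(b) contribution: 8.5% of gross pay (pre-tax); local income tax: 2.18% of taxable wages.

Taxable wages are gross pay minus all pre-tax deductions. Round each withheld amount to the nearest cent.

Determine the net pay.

$1,045.28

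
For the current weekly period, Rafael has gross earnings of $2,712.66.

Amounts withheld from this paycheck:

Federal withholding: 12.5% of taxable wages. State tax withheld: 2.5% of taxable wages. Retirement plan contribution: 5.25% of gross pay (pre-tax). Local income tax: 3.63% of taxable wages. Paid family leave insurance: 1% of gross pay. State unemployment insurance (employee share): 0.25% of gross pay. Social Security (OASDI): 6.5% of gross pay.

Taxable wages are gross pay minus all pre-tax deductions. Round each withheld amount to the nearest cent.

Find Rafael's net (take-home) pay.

$1,881.18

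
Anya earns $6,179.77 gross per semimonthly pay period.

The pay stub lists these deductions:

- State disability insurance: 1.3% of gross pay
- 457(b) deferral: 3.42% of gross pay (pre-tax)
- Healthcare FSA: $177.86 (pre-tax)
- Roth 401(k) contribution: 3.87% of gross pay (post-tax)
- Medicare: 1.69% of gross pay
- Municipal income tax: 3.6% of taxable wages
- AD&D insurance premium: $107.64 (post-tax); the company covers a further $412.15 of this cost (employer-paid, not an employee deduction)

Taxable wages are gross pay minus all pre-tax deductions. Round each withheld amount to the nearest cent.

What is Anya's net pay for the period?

$5,050.52

Healthcare FSA: $177.86
457(b) deferral: $6,179.77 × 0.0342 = $211.35
Pre-tax total = $177.86 + $211.35 = $389.21
Taxable wages = $6,179.77 − $389.21 = $5,790.56
Municipal income tax: $5,790.56 × 0.036 = $208.46
State disability insurance: $6,179.77 × 0.013 = $80.34
Medicare: $6,179.77 × 0.0169 = $104.44
Roth 401(k) contribution: $6,179.77 × 0.0387 = $239.16
AD&D insurance premium: $107.64
(Employer's $412.15 toward AD&D insurance premium is not withheld from the employee.)
Total deductions = $177.86 + $211.35 + $208.46 + $80.34 + $104.44 + $239.16 + $107.64 = $1,129.25
Net pay = $6,179.77 − $1,129.25 = $5,050.52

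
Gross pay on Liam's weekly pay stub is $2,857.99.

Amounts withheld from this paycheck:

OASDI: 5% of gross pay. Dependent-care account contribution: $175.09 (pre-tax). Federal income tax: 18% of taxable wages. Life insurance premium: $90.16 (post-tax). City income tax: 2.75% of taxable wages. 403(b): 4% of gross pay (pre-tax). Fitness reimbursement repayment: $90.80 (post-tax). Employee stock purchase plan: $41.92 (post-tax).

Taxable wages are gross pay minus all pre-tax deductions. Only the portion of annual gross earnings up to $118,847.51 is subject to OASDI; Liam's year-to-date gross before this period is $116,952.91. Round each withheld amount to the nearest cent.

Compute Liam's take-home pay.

$1,717.99

403(b): $2,857.99 × 0.04 = $114.32
Dependent-care account contribution: $175.09
Pre-tax total = $114.32 + $175.09 = $289.41
Taxable wages = $2,857.99 − $289.41 = $2,568.58
Federal income tax: $2,568.58 × 0.18 = $462.34
City income tax: $2,568.58 × 0.0275 = $70.64
OASDI: only $118,847.51 − $116,952.91 = $1,894.60 of this check is subject → $1,894.60 × 0.05 = $94.73
Employee stock purchase plan: $41.92
Fitness reimbursement repayment: $90.80
Life insurance premium: $90.16
Total deductions = $114.32 + $175.09 + $462.34 + $70.64 + $94.73 + $41.92 + $90.80 + $90.16 = $1,140.00
Net pay = $2,857.99 − $1,140.00 = $1,717.99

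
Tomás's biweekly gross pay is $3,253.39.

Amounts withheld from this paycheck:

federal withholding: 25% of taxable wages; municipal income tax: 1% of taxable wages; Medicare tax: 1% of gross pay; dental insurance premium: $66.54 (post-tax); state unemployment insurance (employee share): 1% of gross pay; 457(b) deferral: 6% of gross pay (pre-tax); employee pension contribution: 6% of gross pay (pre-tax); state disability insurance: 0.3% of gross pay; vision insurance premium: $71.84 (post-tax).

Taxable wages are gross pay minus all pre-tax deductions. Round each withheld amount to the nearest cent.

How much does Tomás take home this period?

457(b) deferral: $3,253.39 × 0.06 = $195.20
Employee pension contribution: $3,253.39 × 0.06 = $195.20
Pre-tax total = $195.20 + $195.20 = $390.40
Taxable wages = $3,253.39 − $390.40 = $2,862.99
Municipal income tax: $2,862.99 × 0.01 = $28.63
Federal withholding: $2,862.99 × 0.25 = $715.75
Medicare tax: $3,253.39 × 0.01 = $32.53
State unemployment insurance (employee share): $3,253.39 × 0.01 = $32.53
State disability insurance: $3,253.39 × 0.003 = $9.76
Vision insurance premium: $71.84
Dental insurance premium: $66.54
Total deductions = $195.20 + $195.20 + $28.63 + $715.75 + $32.53 + $32.53 + $9.76 + $71.84 + $66.54 = $1,347.98
Net pay = $3,253.39 − $1,347.98 = $1,905.41

$1,905.41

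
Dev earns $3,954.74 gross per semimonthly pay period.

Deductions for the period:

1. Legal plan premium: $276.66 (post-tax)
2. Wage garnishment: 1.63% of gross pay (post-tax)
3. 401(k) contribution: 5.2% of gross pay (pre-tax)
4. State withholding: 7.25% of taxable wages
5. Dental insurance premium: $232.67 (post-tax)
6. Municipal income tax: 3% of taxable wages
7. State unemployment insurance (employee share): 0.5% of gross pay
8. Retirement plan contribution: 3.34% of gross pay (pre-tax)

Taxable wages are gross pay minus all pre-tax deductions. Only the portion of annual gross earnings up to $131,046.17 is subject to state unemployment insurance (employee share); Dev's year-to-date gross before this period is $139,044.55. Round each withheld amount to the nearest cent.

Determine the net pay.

$2,672.47

401(k) contribution: $3,954.74 × 0.052 = $205.65
Retirement plan contribution: $3,954.74 × 0.0334 = $132.09
Pre-tax total = $205.65 + $132.09 = $337.74
Taxable wages = $3,954.74 − $337.74 = $3,617.00
State withholding: $3,617.00 × 0.0725 = $262.23
Municipal income tax: $3,617.00 × 0.03 = $108.51
State unemployment insurance (employee share): annual cap $131,046.17 already reached (YTD $139,044.55), so $0.00
Legal plan premium: $276.66
Wage garnishment: $3,954.74 × 0.0163 = $64.46
Dental insurance premium: $232.67
Total deductions = $205.65 + $132.09 + $262.23 + $108.51 + $0.00 + $276.66 + $64.46 + $232.67 = $1,282.27
Net pay = $3,954.74 − $1,282.27 = $2,672.47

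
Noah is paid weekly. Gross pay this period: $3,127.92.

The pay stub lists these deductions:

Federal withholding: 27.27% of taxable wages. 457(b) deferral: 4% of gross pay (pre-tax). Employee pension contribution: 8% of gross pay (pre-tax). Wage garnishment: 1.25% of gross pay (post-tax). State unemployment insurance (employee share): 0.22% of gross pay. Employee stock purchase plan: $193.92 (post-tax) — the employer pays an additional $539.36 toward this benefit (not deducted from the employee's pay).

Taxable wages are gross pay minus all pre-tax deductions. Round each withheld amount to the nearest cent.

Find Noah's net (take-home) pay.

457(b) deferral: $3,127.92 × 0.04 = $125.12
Employee pension contribution: $3,127.92 × 0.08 = $250.23
Pre-tax total = $125.12 + $250.23 = $375.35
Taxable wages = $3,127.92 − $375.35 = $2,752.57
Federal withholding: $2,752.57 × 0.2727 = $750.63
State unemployment insurance (employee share): $3,127.92 × 0.0022 = $6.88
Wage garnishment: $3,127.92 × 0.0125 = $39.10
Employee stock purchase plan: $193.92
(Employer's $539.36 toward employee stock purchase plan is not withheld from the employee.)
Total deductions = $125.12 + $250.23 + $750.63 + $6.88 + $39.10 + $193.92 = $1,365.88
Net pay = $3,127.92 − $1,365.88 = $1,762.04

$1,762.04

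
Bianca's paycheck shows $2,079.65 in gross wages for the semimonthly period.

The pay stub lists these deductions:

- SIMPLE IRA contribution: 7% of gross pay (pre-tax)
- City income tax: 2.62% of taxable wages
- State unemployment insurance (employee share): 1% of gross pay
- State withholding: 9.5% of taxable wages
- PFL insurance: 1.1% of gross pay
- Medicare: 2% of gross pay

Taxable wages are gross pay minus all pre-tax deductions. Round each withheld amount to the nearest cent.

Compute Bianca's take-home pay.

$1,614.39

SIMPLE IRA contribution: $2,079.65 × 0.07 = $145.58
Taxable wages = $2,079.65 − $145.58 = $1,934.07
State withholding: $1,934.07 × 0.095 = $183.74
City income tax: $1,934.07 × 0.0262 = $50.67
PFL insurance: $2,079.65 × 0.011 = $22.88
Medicare: $2,079.65 × 0.02 = $41.59
State unemployment insurance (employee share): $2,079.65 × 0.01 = $20.80
Total deductions = $145.58 + $183.74 + $50.67 + $22.88 + $41.59 + $20.80 = $465.26
Net pay = $2,079.65 − $465.26 = $1,614.39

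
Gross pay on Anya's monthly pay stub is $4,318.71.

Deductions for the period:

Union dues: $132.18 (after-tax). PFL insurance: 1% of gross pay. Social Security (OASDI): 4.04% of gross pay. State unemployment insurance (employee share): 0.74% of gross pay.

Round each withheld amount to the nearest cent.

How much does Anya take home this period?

Social Security (OASDI): $4,318.71 × 0.0404 = $174.48
PFL insurance: $4,318.71 × 0.01 = $43.19
State unemployment insurance (employee share): $4,318.71 × 0.0074 = $31.96
Union dues: $132.18
Total deductions = $174.48 + $43.19 + $31.96 + $132.18 = $381.81
Net pay = $4,318.71 − $381.81 = $3,936.90

$3,936.90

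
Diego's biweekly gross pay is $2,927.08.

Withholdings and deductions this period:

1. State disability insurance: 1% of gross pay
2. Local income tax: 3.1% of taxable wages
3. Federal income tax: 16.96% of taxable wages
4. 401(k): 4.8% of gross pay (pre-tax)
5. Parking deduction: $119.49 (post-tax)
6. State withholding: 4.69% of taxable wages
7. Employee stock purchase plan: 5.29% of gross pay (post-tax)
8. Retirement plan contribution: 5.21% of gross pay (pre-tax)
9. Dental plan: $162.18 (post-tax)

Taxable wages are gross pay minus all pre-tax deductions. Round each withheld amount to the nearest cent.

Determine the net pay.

$1,516.36

401(k): $2,927.08 × 0.048 = $140.50
Retirement plan contribution: $2,927.08 × 0.0521 = $152.50
Pre-tax total = $140.50 + $152.50 = $293.00
Taxable wages = $2,927.08 − $293.00 = $2,634.08
Federal income tax: $2,634.08 × 0.1696 = $446.74
Local income tax: $2,634.08 × 0.031 = $81.66
State withholding: $2,634.08 × 0.0469 = $123.54
State disability insurance: $2,927.08 × 0.01 = $29.27
Employee stock purchase plan: $2,927.08 × 0.0529 = $154.84
Dental plan: $162.18
Parking deduction: $119.49
Total deductions = $140.50 + $152.50 + $446.74 + $81.66 + $123.54 + $29.27 + $154.84 + $162.18 + $119.49 = $1,410.72
Net pay = $2,927.08 − $1,410.72 = $1,516.36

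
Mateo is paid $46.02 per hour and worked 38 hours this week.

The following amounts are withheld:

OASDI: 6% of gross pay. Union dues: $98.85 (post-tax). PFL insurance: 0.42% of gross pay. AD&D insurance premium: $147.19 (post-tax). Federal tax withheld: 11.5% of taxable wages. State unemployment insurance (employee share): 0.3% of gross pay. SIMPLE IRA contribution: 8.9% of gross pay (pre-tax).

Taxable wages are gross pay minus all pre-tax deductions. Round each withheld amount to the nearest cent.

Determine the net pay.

Gross pay: 38 × $46.02 = $1,748.76
SIMPLE IRA contribution: $1,748.76 × 0.089 = $155.64
Taxable wages = $1,748.76 − $155.64 = $1,593.12
Federal tax withheld: $1,593.12 × 0.115 = $183.21
PFL insurance: $1,748.76 × 0.0042 = $7.34
OASDI: $1,748.76 × 0.06 = $104.93
State unemployment insurance (employee share): $1,748.76 × 0.003 = $5.25
Union dues: $98.85
AD&D insurance premium: $147.19
Total deductions = $155.64 + $183.21 + $7.34 + $104.93 + $5.25 + $98.85 + $147.19 = $702.41
Net pay = $1,748.76 − $702.41 = $1,046.35

$1,046.35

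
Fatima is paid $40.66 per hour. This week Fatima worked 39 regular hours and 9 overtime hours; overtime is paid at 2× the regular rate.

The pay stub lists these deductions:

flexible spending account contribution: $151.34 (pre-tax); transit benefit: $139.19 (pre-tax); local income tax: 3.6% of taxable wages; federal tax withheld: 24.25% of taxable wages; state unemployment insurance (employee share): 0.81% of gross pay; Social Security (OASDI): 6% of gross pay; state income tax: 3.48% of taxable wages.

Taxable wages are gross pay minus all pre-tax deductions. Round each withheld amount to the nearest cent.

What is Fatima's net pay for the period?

$1,234.17

Regular pay: 39 × $40.66 = $1,585.74
Overtime pay: 9 × $40.66 × 2 = $731.88
Gross pay = $1,585.74 + $731.88 = $2,317.62
Transit benefit: $139.19
Flexible spending account contribution: $151.34
Pre-tax total = $139.19 + $151.34 = $290.53
Taxable wages = $2,317.62 − $290.53 = $2,027.09
Federal tax withheld: $2,027.09 × 0.2425 = $491.57
State income tax: $2,027.09 × 0.0348 = $70.54
Local income tax: $2,027.09 × 0.036 = $72.98
State unemployment insurance (employee share): $2,317.62 × 0.0081 = $18.77
Social Security (OASDI): $2,317.62 × 0.06 = $139.06
Total deductions = $139.19 + $151.34 + $491.57 + $70.54 + $72.98 + $18.77 + $139.06 = $1,083.45
Net pay = $2,317.62 − $1,083.45 = $1,234.17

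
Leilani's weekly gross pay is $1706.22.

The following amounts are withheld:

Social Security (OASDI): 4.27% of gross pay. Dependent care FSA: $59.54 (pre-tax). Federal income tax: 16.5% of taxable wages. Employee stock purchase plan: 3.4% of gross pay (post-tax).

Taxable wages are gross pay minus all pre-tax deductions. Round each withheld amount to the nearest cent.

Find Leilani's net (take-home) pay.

Dependent care FSA: $59.54
Taxable wages = $1706.22 − $59.54 = $1646.68
Federal income tax: $1646.68 × 0.165 = $271.70
Social Security (OASDI): $1706.22 × 0.0427 = $72.86
Employee stock purchase plan: $1706.22 × 0.034 = $58.01
Total deductions = $59.54 + $271.70 + $72.86 + $58.01 = $462.11
Net pay = $1706.22 − $462.11 = $1244.11

$1244.11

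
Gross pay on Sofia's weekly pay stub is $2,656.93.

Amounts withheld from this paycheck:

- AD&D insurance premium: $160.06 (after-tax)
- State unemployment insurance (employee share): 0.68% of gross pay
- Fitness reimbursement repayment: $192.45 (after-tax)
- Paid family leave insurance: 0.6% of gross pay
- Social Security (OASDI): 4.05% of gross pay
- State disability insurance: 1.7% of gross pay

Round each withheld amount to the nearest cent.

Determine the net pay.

State unemployment insurance (employee share): $2,656.93 × 0.0068 = $18.07
Social Security (OASDI): $2,656.93 × 0.0405 = $107.61
State disability insurance: $2,656.93 × 0.017 = $45.17
Paid family leave insurance: $2,656.93 × 0.006 = $15.94
AD&D insurance premium: $160.06
Fitness reimbursement repayment: $192.45
Total deductions = $18.07 + $107.61 + $45.17 + $15.94 + $160.06 + $192.45 = $539.30
Net pay = $2,656.93 − $539.30 = $2,117.63

$2,117.63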